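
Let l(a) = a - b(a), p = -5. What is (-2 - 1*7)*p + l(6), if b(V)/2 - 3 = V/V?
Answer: 43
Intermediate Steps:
b(V) = 8 (b(V) = 6 + 2*(V/V) = 6 + 2*1 = 6 + 2 = 8)
l(a) = -8 + a (l(a) = a - 1*8 = a - 8 = -8 + a)
(-2 - 1*7)*p + l(6) = (-2 - 1*7)*(-5) + (-8 + 6) = (-2 - 7)*(-5) - 2 = -9*(-5) - 2 = 45 - 2 = 43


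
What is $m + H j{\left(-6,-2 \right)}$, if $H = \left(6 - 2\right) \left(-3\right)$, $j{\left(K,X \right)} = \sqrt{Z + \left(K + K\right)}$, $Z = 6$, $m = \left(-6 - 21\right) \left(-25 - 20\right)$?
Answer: $1215 - 12 i \sqrt{6} \approx 1215.0 - 29.394 i$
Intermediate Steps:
$m = 1215$ ($m = \left(-27\right) \left(-45\right) = 1215$)
$j{\left(K,X \right)} = \sqrt{6 + 2 K}$ ($j{\left(K,X \right)} = \sqrt{6 + \left(K + K\right)} = \sqrt{6 + 2 K}$)
$H = -12$ ($H = \left(6 - 2\right) \left(-3\right) = 4 \left(-3\right) = -12$)
$m + H j{\left(-6,-2 \right)} = 1215 - 12 \sqrt{6 + 2 \left(-6\right)} = 1215 - 12 \sqrt{6 - 12} = 1215 - 12 \sqrt{-6} = 1215 - 12 i \sqrt{6}$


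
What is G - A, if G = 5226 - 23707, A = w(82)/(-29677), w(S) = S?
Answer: -548460555/29677 ≈ -18481.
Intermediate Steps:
A = -82/29677 (A = 82/(-29677) = 82*(-1/29677) = -82/29677 ≈ -0.0027631)
G = -18481
G - A = -18481 - 1*(-82/29677) = -18481 + 82/29677 = -548460555/29677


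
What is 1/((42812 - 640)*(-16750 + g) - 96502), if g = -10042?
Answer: -1/1129968726 ≈ -8.8498e-10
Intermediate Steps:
1/((42812 - 640)*(-16750 + g) - 96502) = 1/((42812 - 640)*(-16750 - 10042) - 96502) = 1/(42172*(-26792) - 96502) = 1/(-1129872224 - 96502) = 1/(-1129968726) = -1/1129968726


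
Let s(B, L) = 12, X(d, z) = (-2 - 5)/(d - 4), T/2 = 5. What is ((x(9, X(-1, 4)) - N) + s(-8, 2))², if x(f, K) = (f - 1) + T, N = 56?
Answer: 676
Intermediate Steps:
T = 10 (T = 2*5 = 10)
X(d, z) = -7/(-4 + d)
x(f, K) = 9 + f (x(f, K) = (f - 1) + 10 = (-1 + f) + 10 = 9 + f)
((x(9, X(-1, 4)) - N) + s(-8, 2))² = (((9 + 9) - 1*56) + 12)² = ((18 - 56) + 12)² = (-38 + 12)² = (-26)² = 676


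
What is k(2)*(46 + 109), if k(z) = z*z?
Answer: 620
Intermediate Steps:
k(z) = z²
k(2)*(46 + 109) = 2²*(46 + 109) = 4*155 = 620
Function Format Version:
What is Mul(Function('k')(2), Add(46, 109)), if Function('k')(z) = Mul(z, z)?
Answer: 620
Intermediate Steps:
Function('k')(z) = Pow(z, 2)
Mul(Function('k')(2), Add(46, 109)) = Mul(Pow(2, 2), Add(46, 109)) = Mul(4, 155) = 620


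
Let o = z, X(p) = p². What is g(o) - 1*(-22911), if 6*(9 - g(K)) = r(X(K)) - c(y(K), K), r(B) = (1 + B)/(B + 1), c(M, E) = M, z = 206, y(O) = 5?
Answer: 68762/3 ≈ 22921.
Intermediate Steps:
o = 206
r(B) = 1 (r(B) = (1 + B)/(1 + B) = 1)
g(K) = 29/3 (g(K) = 9 - (1 - 1*5)/6 = 9 - (1 - 5)/6 = 9 - ⅙*(-4) = 9 + ⅔ = 29/3)
g(o) - 1*(-22911) = 29/3 - 1*(-22911) = 29/3 + 22911 = 68762/3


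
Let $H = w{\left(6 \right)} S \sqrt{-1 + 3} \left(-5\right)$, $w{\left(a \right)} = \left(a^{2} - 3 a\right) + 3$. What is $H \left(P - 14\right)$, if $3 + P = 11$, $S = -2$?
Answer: $- 1260 \sqrt{2} \approx -1781.9$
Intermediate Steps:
$P = 8$ ($P = -3 + 11 = 8$)
$w{\left(a \right)} = 3 + a^{2} - 3 a$
$H = 210 \sqrt{2}$ ($H = \left(3 + 6^{2} - 18\right) \left(-2\right) \sqrt{-1 + 3} \left(-5\right) = \left(3 + 36 - 18\right) \left(-2\right) \sqrt{2} \left(-5\right) = 21 \left(-2\right) \left(- 5 \sqrt{2}\right) = - 42 \left(- 5 \sqrt{2}\right) = 210 \sqrt{2} \approx 296.98$)
$H \left(P - 14\right) = 210 \sqrt{2} \left(8 - 14\right) = 210 \sqrt{2} \left(-6\right) = - 1260 \sqrt{2}$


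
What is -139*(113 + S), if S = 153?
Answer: -36974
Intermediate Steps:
-139*(113 + S) = -139*(113 + 153) = -139*266 = -36974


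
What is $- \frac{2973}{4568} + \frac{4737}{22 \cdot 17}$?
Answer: $\frac{10263357}{854216} \approx 12.015$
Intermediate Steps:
$- \frac{2973}{4568} + \frac{4737}{22 \cdot 17} = \left(-2973\right) \frac{1}{4568} + \frac{4737}{374} = - \frac{2973}{4568} + 4737 \cdot \frac{1}{374} = - \frac{2973}{4568} + \frac{4737}{374} = \frac{10263357}{854216}$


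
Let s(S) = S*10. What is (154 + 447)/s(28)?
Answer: 601/280 ≈ 2.1464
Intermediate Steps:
s(S) = 10*S
(154 + 447)/s(28) = (154 + 447)/((10*28)) = 601/280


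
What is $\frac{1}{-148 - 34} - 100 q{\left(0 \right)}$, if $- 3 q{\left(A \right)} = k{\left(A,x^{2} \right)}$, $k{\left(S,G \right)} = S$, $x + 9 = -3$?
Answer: $- \frac{1}{182} \approx -0.0054945$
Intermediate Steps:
$x = -12$ ($x = -9 - 3 = -12$)
$q{\left(A \right)} = - \frac{A}{3}$
$\frac{1}{-148 - 34} - 100 q{\left(0 \right)} = \frac{1}{-148 - 34} - 100 \left(\left(- \frac{1}{3}\right) 0\right) = \frac{1}{-182} - 0 = - \frac{1}{182} + 0 = - \frac{1}{182}$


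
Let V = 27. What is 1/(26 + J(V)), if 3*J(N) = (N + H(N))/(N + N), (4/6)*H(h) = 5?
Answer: 108/2831 ≈ 0.038149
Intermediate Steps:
H(h) = 15/2 (H(h) = (3/2)*5 = 15/2)
J(N) = (15/2 + N)/(6*N) (J(N) = ((N + 15/2)/(N + N))/3 = ((15/2 + N)/((2*N)))/3 = ((15/2 + N)*(1/(2*N)))/3 = ((15/2 + N)/(2*N))/3 = (15/2 + N)/(6*N))
1/(26 + J(V)) = 1/(26 + (1/12)*(15 + 2*27)/27) = 1/(26 + (1/12)*(1/27)*(15 + 54)) = 1/(26 + (1/12)*(1/27)*69) = 1/(26 + 23/108) = 1/(2831/108) = 108/2831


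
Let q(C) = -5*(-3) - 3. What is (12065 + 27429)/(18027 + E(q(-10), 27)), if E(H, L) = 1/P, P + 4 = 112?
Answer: 87048/39733 ≈ 2.1908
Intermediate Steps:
q(C) = 12 (q(C) = 15 - 3 = 12)
P = 108 (P = -4 + 112 = 108)
E(H, L) = 1/108
(12065 + 27429)/(18027 + E(q(-10), 27)) = (12065 + 27429)/(18027 + 1/108) = 39494/(1946917/108) = 39494*(108/1946917) = 87048/39733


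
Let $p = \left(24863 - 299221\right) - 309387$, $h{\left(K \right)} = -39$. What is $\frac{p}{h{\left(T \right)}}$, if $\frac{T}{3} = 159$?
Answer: $\frac{583745}{39} \approx 14968.0$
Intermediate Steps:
$T = 477$ ($T = 3 \cdot 159 = 477$)
$p = -583745$ ($p = -274358 - 309387 = -583745$)
$\frac{p}{h{\left(T \right)}} = - \frac{583745}{-39} = \left(-583745\right) \left(- \frac{1}{39}\right) = \frac{583745}{39}$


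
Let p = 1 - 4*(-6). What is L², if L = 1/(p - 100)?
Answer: 1/5625 ≈ 0.00017778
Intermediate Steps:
p = 25 (p = 1 + 24 = 25)
L = -1/75 (L = 1/(25 - 100) = 1/(-75) = -1/75 ≈ -0.013333)
L² = (-1/75)² = 1/5625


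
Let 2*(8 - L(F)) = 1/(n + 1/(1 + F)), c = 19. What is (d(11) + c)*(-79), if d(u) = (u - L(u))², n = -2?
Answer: -1107580/529 ≈ -2093.7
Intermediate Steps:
L(F) = 8 - 1/(2*(-2 + 1/(1 + F)))
d(u) = (u - (17 + 33*u)/(2*(1 + 2*u)))²
(d(11) + c)*(-79) = ((17 - 4*11² + 31*11)²/(4*(-1 - 2*11)²) + 19)*(-79) = ((17 - 4*121 + 341)²/(4*(-1 - 22)²) + 19)*(-79) = ((¼)*(17 - 484 + 341)²/(-23)² + 19)*(-79) = ((¼)*(1/529)*(-126)² + 19)*(-79) = ((¼)*(1/529)*15876 + 19)*(-79) = (3969/529 + 19)*(-79) = (14020/529)*(-79) = -1107580/529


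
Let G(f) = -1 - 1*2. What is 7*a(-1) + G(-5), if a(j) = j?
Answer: -10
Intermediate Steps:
G(f) = -3 (G(f) = -1 - 2 = -3)
7*a(-1) + G(-5) = 7*(-1) - 3 = -7 - 3 = -10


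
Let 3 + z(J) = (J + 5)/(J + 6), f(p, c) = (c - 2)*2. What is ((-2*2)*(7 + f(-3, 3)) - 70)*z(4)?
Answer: 1113/5 ≈ 222.60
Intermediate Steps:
f(p, c) = -4 + 2*c (f(p, c) = (-2 + c)*2 = -4 + 2*c)
z(J) = -3 + (5 + J)/(6 + J) (z(J) = -3 + (J + 5)/(J + 6) = -3 + (5 + J)/(6 + J))
((-2*2)*(7 + f(-3, 3)) - 70)*z(4) = ((-2*2)*(7 + (-4 + 2*3)) - 70)*((-13 - 2*4)/(6 + 4)) = (-4*(7 + (-4 + 6)) - 70)*((-13 - 8)/10) = (-4*(7 + 2) - 70)*((⅒)*(-21)) = (-4*9 - 70)*(-21/10) = (-36 - 70)*(-21/10) = -106*(-21/10) = 1113/5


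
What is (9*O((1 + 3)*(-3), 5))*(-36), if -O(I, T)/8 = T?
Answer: 12960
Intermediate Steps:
O(I, T) = -8*T
(9*O((1 + 3)*(-3), 5))*(-36) = (9*(-8*5))*(-36) = (9*(-40))*(-36) = -360*(-36) = 12960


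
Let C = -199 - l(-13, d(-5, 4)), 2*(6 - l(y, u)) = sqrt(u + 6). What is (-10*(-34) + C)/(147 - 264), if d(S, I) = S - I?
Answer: -15/13 - I*sqrt(3)/234 ≈ -1.1538 - 0.0074019*I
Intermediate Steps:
l(y, u) = 6 - sqrt(6 + u)/2 (l(y, u) = 6 - sqrt(u + 6)/2 = 6 - sqrt(6 + u)/2)
C = -205 + I*sqrt(3)/2 (C = -199 - (6 - sqrt(6 + (-5 - 1*4))/2) = -199 - (6 - sqrt(6 + (-5 - 4))/2) = -199 - (6 - sqrt(6 - 9)/2) = -199 - (6 - I*sqrt(3)/2) = -199 + (-6 + I*sqrt(3)/2) = -205 + I*sqrt(3)/2 ≈ -205.0 + 0.86602*I)
(-10*(-34) + C)/(147 - 264) = (-10*(-34) + (-205 + I*sqrt(3)/2))/(147 - 264) = (340 + (-205 + I*sqrt(3)/2))/(-117) = -(135 + I*sqrt(3)/2)/117 = -15/13 - I*sqrt(3)/234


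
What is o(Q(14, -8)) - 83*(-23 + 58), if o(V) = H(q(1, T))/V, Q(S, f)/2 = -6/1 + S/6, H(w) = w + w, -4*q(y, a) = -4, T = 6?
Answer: -31958/11 ≈ -2905.3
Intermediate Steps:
q(y, a) = 1 (q(y, a) = -¼*(-4) = 1)
H(w) = 2*w
Q(S, f) = -12 + S/3 (Q(S, f) = 2*(-6/1 + S/6) = 2*(-6*1 + S*(⅙)) = 2*(-6 + S/6) = -12 + S/3)
o(V) = 2/V (o(V) = (2*1)/V = 2/V)
o(Q(14, -8)) - 83*(-23 + 58) = 2/(-12 + (⅓)*14) - 83*(-23 + 58) = 2/(-12 + 14/3) - 83*35 = 2/(-22/3) - 1*2905 = 2*(-3/22) - 2905 = -3/11 - 2905 = -31958/11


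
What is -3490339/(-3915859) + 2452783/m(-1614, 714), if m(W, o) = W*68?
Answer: -9221680699669/429773356968 ≈ -21.457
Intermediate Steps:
m(W, o) = 68*W
-3490339/(-3915859) + 2452783/m(-1614, 714) = -3490339/(-3915859) + 2452783/((68*(-1614))) = -3490339*(-1/3915859) + 2452783/(-109752) = 3490339/3915859 + 2452783*(-1/109752) = 3490339/3915859 - 2452783/109752 = -9221680699669/429773356968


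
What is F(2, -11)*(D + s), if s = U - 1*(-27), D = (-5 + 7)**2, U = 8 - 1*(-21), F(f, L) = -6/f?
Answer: -180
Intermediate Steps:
U = 29 (U = 8 + 21 = 29)
D = 4 (D = 2**2 = 4)
s = 56 (s = 29 - 1*(-27) = 29 + 27 = 56)
F(2, -11)*(D + s) = (-6/2)*(4 + 56) = -6*1/2*60 = -3*60 = -180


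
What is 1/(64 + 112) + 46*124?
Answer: 1003905/176 ≈ 5704.0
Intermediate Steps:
1/(64 + 112) + 46*124 = 1/176 + 5704 = 1003905/176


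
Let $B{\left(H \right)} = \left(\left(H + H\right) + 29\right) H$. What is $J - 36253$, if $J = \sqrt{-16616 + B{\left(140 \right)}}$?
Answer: $-36253 + 2 \sqrt{6661} \approx -36090.0$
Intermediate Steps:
$B{\left(H \right)} = H \left(29 + 2 H\right)$ ($B{\left(H \right)} = \left(2 H + 29\right) H = \left(29 + 2 H\right) H = H \left(29 + 2 H\right)$)
$J = 2 \sqrt{6661}$ ($J = \sqrt{-16616 + 140 \left(29 + 2 \cdot 140\right)} = \sqrt{-16616 + 140 \left(29 + 280\right)} = \sqrt{-16616 + 140 \cdot 309} = \sqrt{-16616 + 43260} = \sqrt{26644} = 2 \sqrt{6661} \approx 163.23$)
$J - 36253 = 2 \sqrt{6661} - 36253 = -36253 + 2 \sqrt{6661}$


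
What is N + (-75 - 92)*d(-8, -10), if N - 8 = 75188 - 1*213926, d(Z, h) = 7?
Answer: -139899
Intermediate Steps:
N = -138730 (N = 8 + (75188 - 1*213926) = 8 + (75188 - 213926) = 8 - 138738 = -138730)
N + (-75 - 92)*d(-8, -10) = -138730 + (-75 - 92)*7 = -138730 - 167*7 = -138730 - 1169 = -139899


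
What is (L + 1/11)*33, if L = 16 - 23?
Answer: -228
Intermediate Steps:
L = -7
(L + 1/11)*33 = (-7 + 1/11)*33 = -76/11*33 = -228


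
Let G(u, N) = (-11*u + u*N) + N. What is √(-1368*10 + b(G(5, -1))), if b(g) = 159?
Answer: I*√13521 ≈ 116.28*I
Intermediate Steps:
G(u, N) = N - 11*u + N*u (G(u, N) = (-11*u + N*u) + N = N - 11*u + N*u)
√(-1368*10 + b(G(5, -1))) = √(-1368*10 + 159) = √(-13680 + 159) = √(-13521) = I*√13521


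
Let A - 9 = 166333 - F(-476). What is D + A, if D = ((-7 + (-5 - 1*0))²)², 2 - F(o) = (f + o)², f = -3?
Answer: 416517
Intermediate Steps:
F(o) = 2 - (-3 + o)²
D = 20736 (D = ((-7 + (-5 + 0))²)² = ((-7 - 5)²)² = ((-12)²)² = 144² = 20736)
A = 395781 (A = 9 + (166333 - (2 - (-3 - 476)²)) = 9 + (166333 - (2 - 1*(-479)²)) = 9 + (166333 - (2 - 1*229441)) = 9 + (166333 - (2 - 229441)) = 9 + (166333 - 1*(-229439)) = 9 + (166333 + 229439) = 9 + 395772 = 395781)
D + A = 20736 + 395781 = 416517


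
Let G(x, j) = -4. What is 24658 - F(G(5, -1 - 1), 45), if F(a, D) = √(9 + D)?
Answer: 24658 - 3*√6 ≈ 24651.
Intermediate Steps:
24658 - F(G(5, -1 - 1), 45) = 24658 - √(9 + 45) = 24658 - √54 = 24658 - 3*√6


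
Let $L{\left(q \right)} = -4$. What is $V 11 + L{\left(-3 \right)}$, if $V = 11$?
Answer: $117$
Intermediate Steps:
$V 11 + L{\left(-3 \right)} = 11 \cdot 11 - 4 = 121 - 4 = 117$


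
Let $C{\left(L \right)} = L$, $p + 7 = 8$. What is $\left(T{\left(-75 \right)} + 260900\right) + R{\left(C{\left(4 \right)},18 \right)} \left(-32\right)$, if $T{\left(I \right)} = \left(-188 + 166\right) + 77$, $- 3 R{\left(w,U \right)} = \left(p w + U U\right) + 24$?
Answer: $\frac{794129}{3} \approx 2.6471 \cdot 10^{5}$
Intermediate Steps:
$p = 1$ ($p = -7 + 8 = 1$)
$R{\left(w,U \right)} = -8 - \frac{w}{3} - \frac{U^{2}}{3}$ ($R{\left(w,U \right)} = - \frac{\left(1 w + U U\right) + 24}{3} = - \frac{\left(w + U^{2}\right) + 24}{3} = - \frac{24 + w + U^{2}}{3} = -8 - \frac{w}{3} - \frac{U^{2}}{3}$)
$T{\left(I \right)} = 55$ ($T{\left(I \right)} = -22 + 77 = 55$)
$\left(T{\left(-75 \right)} + 260900\right) + R{\left(C{\left(4 \right)},18 \right)} \left(-32\right) = \left(55 + 260900\right) + \left(-8 - \frac{4}{3} - \frac{18^{2}}{3}\right) \left(-32\right) = 260955 + \left(-8 - \frac{4}{3} - 108\right) \left(-32\right) = 260955 - - \frac{11264}{3} = 260955 + \frac{11264}{3} = \frac{794129}{3}$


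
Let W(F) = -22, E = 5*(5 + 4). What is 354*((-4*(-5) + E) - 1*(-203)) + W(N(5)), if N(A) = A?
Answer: 94850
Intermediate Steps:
E = 45 (E = 5*9 = 45)
354*((-4*(-5) + E) - 1*(-203)) + W(N(5)) = 354*((-4*(-5) + 45) - 1*(-203)) - 22 = 354*((20 + 45) + 203) - 22 = 354*(65 + 203) - 22 = 354*268 - 22 = 94872 - 22 = 94850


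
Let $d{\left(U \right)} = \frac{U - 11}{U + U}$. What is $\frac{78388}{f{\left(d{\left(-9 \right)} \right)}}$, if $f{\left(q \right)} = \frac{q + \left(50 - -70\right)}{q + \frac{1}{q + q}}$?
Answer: $\frac{5506757}{5450} \approx 1010.4$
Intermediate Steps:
$d{\left(U \right)} = \frac{-11 + U}{2 U}$
$f{\left(q \right)} = \frac{120 + q}{q + \frac{1}{2 q}}$ ($f{\left(q \right)} = \frac{q + \left(50 + 70\right)}{q + \frac{1}{2 q}} = \frac{q + 120}{q + \frac{1}{2 q}} = \frac{120 + q}{q + \frac{1}{2 q}}$)
$\frac{78388}{f{\left(d{\left(-9 \right)} \right)}} = \frac{78388}{2 \frac{-11 - 9}{2 \left(-9\right)} \frac{1}{1 + 2 \left(\frac{-11 - 9}{2 \left(-9\right)}\right)^{2}} \left(120 + \frac{-11 - 9}{2 \left(-9\right)}\right)} = \frac{78388}{2 \cdot \frac{1}{2} \left(- \frac{1}{9}\right) \left(-20\right) \frac{1}{1 + 2 \left(\frac{1}{2} \left(- \frac{1}{9}\right) \left(-20\right)\right)^{2}} \left(120 + \frac{1}{2} \left(- \frac{1}{9}\right) \left(-20\right)\right)} = \frac{78388}{2 \cdot \frac{10}{9} \frac{1}{1 + 2 \left(\frac{10}{9}\right)^{2}} \left(120 + \frac{10}{9}\right)} = \frac{78388}{2 \cdot \frac{10}{9} \frac{1}{1 + 2 \cdot \frac{100}{81}} \cdot \frac{1090}{9}} = \frac{78388}{2 \cdot \frac{10}{9} \frac{1}{1 + \frac{200}{81}} \cdot \frac{1090}{9}} = \frac{78388}{2 \cdot \frac{10}{9} \frac{1}{\frac{281}{81}} \cdot \frac{1090}{9}} = \frac{78388}{2 \cdot \frac{10}{9} \cdot \frac{81}{281} \cdot \frac{1090}{9}} = \frac{78388}{\frac{21800}{281}} = 78388 \cdot \frac{281}{21800} = \frac{5506757}{5450}$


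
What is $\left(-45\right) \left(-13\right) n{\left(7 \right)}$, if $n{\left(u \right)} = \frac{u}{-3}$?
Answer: $-1365$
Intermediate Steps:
$n{\left(u \right)} = - \frac{u}{3}$ ($n{\left(u \right)} = u \left(- \frac{1}{3}\right) = - \frac{u}{3}$)
$\left(-45\right) \left(-13\right) n{\left(7 \right)} = \left(-45\right) \left(-13\right) \left(\left(- \frac{1}{3}\right) 7\right) = 585 \left(- \frac{7}{3}\right) = -1365$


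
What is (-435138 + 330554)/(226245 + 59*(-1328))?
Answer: -104584/147893 ≈ -0.70716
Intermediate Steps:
(-435138 + 330554)/(226245 + 59*(-1328)) = -104584/(226245 - 78352) = -104584/147893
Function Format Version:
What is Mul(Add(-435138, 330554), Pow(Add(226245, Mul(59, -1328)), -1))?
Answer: Rational(-104584, 147893) ≈ -0.70716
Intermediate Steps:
Mul(Add(-435138, 330554), Pow(Add(226245, Mul(59, -1328)), -1)) = Mul(-104584, Pow(Add(226245, -78352), -1)) = Mul(-104584, Pow(147893, -1)) = Mul(-104584, Rational(1, 147893)) = Rational(-104584, 147893)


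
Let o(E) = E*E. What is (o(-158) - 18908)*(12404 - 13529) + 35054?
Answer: -6777946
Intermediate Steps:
o(E) = E**2
(o(-158) - 18908)*(12404 - 13529) + 35054 = ((-158)**2 - 18908)*(12404 - 13529) + 35054 = (24964 - 18908)*(-1125) + 35054 = 6056*(-1125) + 35054 = -6813000 + 35054 = -6777946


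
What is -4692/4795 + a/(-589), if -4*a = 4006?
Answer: 4077209/5648510 ≈ 0.72182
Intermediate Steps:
a = -2003/2 (a = -¼*4006 = -2003/2 ≈ -1001.5)
-4692/4795 + a/(-589) = -4692/4795 - 2003/2/(-589) = -4692*1/4795 - 2003/2*(-1/589) = -4692/4795 + 2003/1178 = 4077209/5648510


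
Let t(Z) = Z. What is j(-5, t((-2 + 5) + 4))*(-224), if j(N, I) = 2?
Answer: -448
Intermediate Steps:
j(-5, t((-2 + 5) + 4))*(-224) = 2*(-224) = -448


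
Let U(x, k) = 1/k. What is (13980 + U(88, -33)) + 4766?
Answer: 618617/33 ≈ 18746.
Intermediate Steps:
(13980 + U(88, -33)) + 4766 = (13980 + 1/(-33)) + 4766 = (13980 - 1/33) + 4766 = 461339/33 + 4766 = 618617/33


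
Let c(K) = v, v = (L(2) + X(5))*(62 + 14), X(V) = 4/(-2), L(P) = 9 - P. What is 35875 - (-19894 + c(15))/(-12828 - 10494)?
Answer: 418328618/11661 ≈ 35874.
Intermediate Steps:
X(V) = -2 (X(V) = 4*(-½) = -2)
v = 380 (v = ((9 - 1*2) - 2)*(62 + 14) = ((9 - 2) - 2)*76 = (7 - 2)*76 = 5*76 = 380)
c(K) = 380
35875 - (-19894 + c(15))/(-12828 - 10494) = 35875 - (-19894 + 380)/(-12828 - 10494) = 35875 - (-19514)/(-23322) = 35875 - (-19514)*(-1)/23322 = 35875 - 1*9757/11661 = 35875 - 9757/11661 = 418328618/11661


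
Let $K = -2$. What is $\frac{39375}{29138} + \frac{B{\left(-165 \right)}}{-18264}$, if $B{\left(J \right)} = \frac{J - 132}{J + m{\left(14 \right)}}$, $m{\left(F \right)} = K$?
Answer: $\frac{20014760169}{14812244024} \approx 1.3512$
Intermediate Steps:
$m{\left(F \right)} = -2$
$B{\left(J \right)} = \frac{-132 + J}{-2 + J}$ ($B{\left(J \right)} = \frac{J - 132}{J - 2} = \frac{-132 + J}{-2 + J}$)
$\frac{39375}{29138} + \frac{B{\left(-165 \right)}}{-18264} = \frac{39375}{29138} + \frac{\frac{1}{-2 - 165} \left(-132 - 165\right)}{-18264} = 39375 \cdot \frac{1}{29138} + \frac{1}{-167} \left(-297\right) \left(- \frac{1}{18264}\right) = \frac{39375}{29138} + \left(- \frac{1}{167}\right) \left(-297\right) \left(- \frac{1}{18264}\right) = \frac{39375}{29138} + \frac{297}{167} \left(- \frac{1}{18264}\right) = \frac{39375}{29138} - \frac{99}{1016696} = \frac{20014760169}{14812244024}$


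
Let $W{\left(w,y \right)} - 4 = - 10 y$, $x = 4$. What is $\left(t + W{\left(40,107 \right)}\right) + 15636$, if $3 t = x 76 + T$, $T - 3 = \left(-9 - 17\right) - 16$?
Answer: $\frac{43975}{3} \approx 14658.0$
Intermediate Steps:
$T = -39$ ($T = 3 - 42 = -39$)
$W{\left(w,y \right)} = 4 - 10 y$
$t = \frac{265}{3}$ ($t = \frac{4 \cdot 76 - 39}{3} = \frac{304 - 39}{3} = \frac{1}{3} \cdot 265 = \frac{265}{3} \approx 88.333$)
$\left(t + W{\left(40,107 \right)}\right) + 15636 = \left(\frac{265}{3} + \left(4 - 1070\right)\right) + 15636 = \left(\frac{265}{3} - 1066\right) + 15636 = - \frac{2933}{3} + 15636 = \frac{43975}{3}$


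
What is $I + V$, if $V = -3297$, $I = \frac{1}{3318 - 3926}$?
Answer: $- \frac{2004577}{608} \approx -3297.0$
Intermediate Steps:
$I = - \frac{1}{608}$ ($I = \frac{1}{-608} = - \frac{1}{608} \approx -0.0016447$)
$I + V = - \frac{1}{608} - 3297 = - \frac{2004577}{608}$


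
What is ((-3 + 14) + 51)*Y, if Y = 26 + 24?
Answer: 3100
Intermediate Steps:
Y = 50
((-3 + 14) + 51)*Y = ((-3 + 14) + 51)*50 = (11 + 51)*50 = 62*50 = 3100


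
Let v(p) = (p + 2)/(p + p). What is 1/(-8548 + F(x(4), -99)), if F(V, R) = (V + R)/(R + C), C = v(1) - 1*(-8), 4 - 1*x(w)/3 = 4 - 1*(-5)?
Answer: -179/1529864 ≈ -0.00011700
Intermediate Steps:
x(w) = -15 (x(w) = 12 - 3*(4 - 1*(-5)) = 12 - 3*(4 + 5) = 12 - 3*9 = 12 - 27 = -15)
v(p) = (2 + p)/(2*p) (v(p) = (2 + p)/((2*p)) = (2 + p)*(1/(2*p)) = (2 + p)/(2*p))
C = 19/2 (C = (½)*(2 + 1)/1 - 1*(-8) = (½)*1*3 + 8 = 3/2 + 8 = 19/2 ≈ 9.5000)
F(V, R) = (R + V)/(19/2 + R) (F(V, R) = (V + R)/(R + 19/2) = (R + V)/(19/2 + R))
1/(-8548 + F(x(4), -99)) = 1/(-8548 + 2*(-99 - 15)/(19 + 2*(-99))) = 1/(-8548 + 2*(-114)/(19 - 198)) = 1/(-8548 + 2*(-114)/(-179)) = 1/(-8548 + 2*(-1/179)*(-114)) = 1/(-8548 + 228/179) = 1/(-1529864/179) = -179/1529864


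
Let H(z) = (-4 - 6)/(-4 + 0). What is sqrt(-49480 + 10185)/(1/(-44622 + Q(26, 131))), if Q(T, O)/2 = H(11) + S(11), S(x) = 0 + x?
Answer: -44595*I*sqrt(39295) ≈ -8.84e+6*I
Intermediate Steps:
S(x) = x
H(z) = 5/2 (H(z) = -10/(-4) = -10*(-1/4) = 5/2)
Q(T, O) = 27 (Q(T, O) = 2*(5/2 + 11) = 2*(27/2) = 27)
sqrt(-49480 + 10185)/(1/(-44622 + Q(26, 131))) = sqrt(-49480 + 10185)/(1/(-44622 + 27)) = sqrt(-39295)/(1/(-44595)) = (I*sqrt(39295))/(-1/44595) = (I*sqrt(39295))*(-44595) = -44595*I*sqrt(39295)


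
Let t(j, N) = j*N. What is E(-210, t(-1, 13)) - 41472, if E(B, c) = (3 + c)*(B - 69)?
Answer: -38682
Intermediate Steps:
t(j, N) = N*j
E(B, c) = (-69 + B)*(3 + c) (E(B, c) = (3 + c)*(-69 + B) = (-69 + B)*(3 + c))
E(-210, t(-1, 13)) - 41472 = (-207 - 897*(-1) + 3*(-210) - 2730*(-1)) - 41472 = (-207 - 69*(-13) - 630 - 210*(-13)) - 41472 = (-207 + 897 - 630 + 2730) - 41472 = 2790 - 41472 = -38682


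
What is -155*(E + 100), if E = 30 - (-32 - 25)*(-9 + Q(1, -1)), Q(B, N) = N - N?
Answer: 59365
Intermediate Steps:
Q(B, N) = 0
E = -483 (E = 30 - (-32 - 25)*(-9 + 0) = 30 - (-57)*(-9) = 30 - 1*513 = 30 - 513 = -483)
-155*(E + 100) = -155*(-483 + 100) = -155*(-383) = 59365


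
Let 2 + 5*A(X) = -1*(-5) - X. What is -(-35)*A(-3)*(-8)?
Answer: -336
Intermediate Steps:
A(X) = ⅗ - X/5 (A(X) = -⅖ + (-1*(-5) - X)/5 = -⅖ + (5 - X)/5 = -⅖ + (1 - X/5) = ⅗ - X/5)
-(-35)*A(-3)*(-8) = -(-35)*(⅗ - ⅕*(-3))*(-8) = -(-35)*(⅗ + ⅗)*(-8) = -(-35)*6/5*(-8) = -7*(-6)*(-8) = 42*(-8) = -336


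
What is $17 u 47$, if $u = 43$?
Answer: $34357$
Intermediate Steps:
$17 u 47 = 17 \cdot 43 \cdot 47 = 731 \cdot 47 = 34357$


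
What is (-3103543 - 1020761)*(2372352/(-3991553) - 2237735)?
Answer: 36838449227332409328/3991553 ≈ 9.2291e+12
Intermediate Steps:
(-3103543 - 1020761)*(2372352/(-3991553) - 2237735) = -4124304*(2372352*(-1/3991553) - 2237735) = -4124304*(-2372352/3991553 - 2237735) = -4124304*(-8932040224807/3991553) = 36838449227332409328/3991553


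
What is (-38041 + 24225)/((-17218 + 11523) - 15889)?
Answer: 1727/2698 ≈ 0.64010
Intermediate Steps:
(-38041 + 24225)/((-17218 + 11523) - 15889) = -13816/(-5695 - 15889) = -13816/(-21584) = -13816*(-1/21584) = 1727/2698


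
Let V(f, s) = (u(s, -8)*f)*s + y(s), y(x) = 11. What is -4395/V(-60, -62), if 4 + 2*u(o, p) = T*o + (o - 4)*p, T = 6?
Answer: -4395/282731 ≈ -0.015545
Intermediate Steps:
u(o, p) = -2 + 3*o + p*(-4 + o)/2 (u(o, p) = -2 + (6*o + (o - 4)*p)/2 = -2 + (6*o + (-4 + o)*p)/2 = -2 + (6*o + p*(-4 + o))/2 = -2 + (3*o + p*(-4 + o)/2) = -2 + 3*o + p*(-4 + o)/2)
V(f, s) = 11 + f*s*(14 - s) (V(f, s) = ((-2 - 2*(-8) + 3*s + (½)*s*(-8))*f)*s + 11 = ((-2 + 16 + 3*s - 4*s)*f)*s + 11 = ((14 - s)*f)*s + 11 = (f*(14 - s))*s + 11 = f*s*(14 - s) + 11 = 11 + f*s*(14 - s))
-4395/V(-60, -62) = -4395/(11 - 60*(-62)*(14 - 1*(-62))) = -4395/(11 - 60*(-62)*(14 + 62)) = -4395/(11 - 60*(-62)*76) = -4395/(11 + 282720) = -4395/282731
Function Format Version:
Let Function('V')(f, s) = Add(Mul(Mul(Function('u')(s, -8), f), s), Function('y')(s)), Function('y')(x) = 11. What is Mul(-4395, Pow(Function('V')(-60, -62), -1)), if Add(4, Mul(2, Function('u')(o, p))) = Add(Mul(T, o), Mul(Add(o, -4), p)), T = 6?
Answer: Rational(-4395, 282731) ≈ -0.015545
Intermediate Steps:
Function('u')(o, p) = Add(-2, Mul(3, o), Mul(Rational(1, 2), p, Add(-4, o))) (Function('u')(o, p) = Add(-2, Mul(Rational(1, 2), Add(Mul(6, o), Mul(Add(o, -4), p)))) = Add(-2, Mul(Rational(1, 2), Add(Mul(6, o), Mul(Add(-4, o), p)))) = Add(-2, Mul(Rational(1, 2), Add(Mul(6, o), Mul(p, Add(-4, o))))) = Add(-2, Add(Mul(3, o), Mul(Rational(1, 2), p, Add(-4, o)))) = Add(-2, Mul(3, o), Mul(Rational(1, 2), p, Add(-4, o))))
Function('V')(f, s) = Add(11, Mul(f, s, Add(14, Mul(-1, s)))) (Function('V')(f, s) = Add(Mul(Mul(Add(-2, Mul(-2, -8), Mul(3, s), Mul(Rational(1, 2), s, -8)), f), s), 11) = Add(Mul(Mul(Add(-2, 16, Mul(3, s), Mul(-4, s)), f), s), 11) = Add(Mul(Mul(Add(14, Mul(-1, s)), f), s), 11) = Add(Mul(Mul(f, Add(14, Mul(-1, s))), s), 11) = Add(Mul(f, s, Add(14, Mul(-1, s))), 11) = Add(11, Mul(f, s, Add(14, Mul(-1, s)))))
Mul(-4395, Pow(Function('V')(-60, -62), -1)) = Mul(-4395, Pow(Add(11, Mul(-60, -62, Add(14, Mul(-1, -62)))), -1)) = Mul(-4395, Pow(Add(11, Mul(-60, -62, Add(14, 62))), -1)) = Mul(-4395, Pow(Add(11, Mul(-60, -62, 76)), -1)) = Mul(-4395, Pow(Add(11, 282720), -1)) = Mul(-4395, Pow(282731, -1)) = Mul(-4395, Rational(1, 282731)) = Rational(-4395, 282731)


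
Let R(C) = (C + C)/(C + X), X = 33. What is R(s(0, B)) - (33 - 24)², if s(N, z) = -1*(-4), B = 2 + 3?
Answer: -2989/37 ≈ -80.784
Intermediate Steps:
B = 5
s(N, z) = 4
R(C) = 2*C/(33 + C) (R(C) = (C + C)/(C + 33) = (2*C)/(33 + C) = 2*C/(33 + C))
R(s(0, B)) - (33 - 24)² = 2*4/(33 + 4) - (33 - 24)² = 2*4/37 - 1*9² = 2*4*(1/37) - 1*81 = 8/37 - 81 = -2989/37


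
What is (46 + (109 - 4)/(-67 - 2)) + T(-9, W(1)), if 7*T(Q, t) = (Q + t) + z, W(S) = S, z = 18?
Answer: 7391/161 ≈ 45.907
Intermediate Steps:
T(Q, t) = 18/7 + Q/7 + t/7 (T(Q, t) = ((Q + t) + 18)/7 = (18 + Q + t)/7 = 18/7 + Q/7 + t/7)
(46 + (109 - 4)/(-67 - 2)) + T(-9, W(1)) = (46 + (109 - 4)/(-67 - 2)) + (18/7 + (⅐)*(-9) + (⅐)*1) = (46 + 105/(-69)) + (18/7 - 9/7 + ⅐) = (46 + 105*(-1/69)) + 10/7 = (46 - 35/23) + 10/7 = 1023/23 + 10/7 = 7391/161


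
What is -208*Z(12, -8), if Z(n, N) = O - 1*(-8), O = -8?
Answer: 0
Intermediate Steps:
Z(n, N) = 0 (Z(n, N) = -8 - 1*(-8) = -8 + 8 = 0)
-208*Z(12, -8) = -208*0 = 0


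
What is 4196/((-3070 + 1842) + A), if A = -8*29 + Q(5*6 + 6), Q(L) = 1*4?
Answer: -1049/364 ≈ -2.8819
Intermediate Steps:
Q(L) = 4
A = -228 (A = -8*29 + 4 = -232 + 4 = -228)
4196/((-3070 + 1842) + A) = 4196/((-3070 + 1842) - 228) = 4196/(-1228 - 228) = 4196/(-1456) = 4196*(-1/1456) = -1049/364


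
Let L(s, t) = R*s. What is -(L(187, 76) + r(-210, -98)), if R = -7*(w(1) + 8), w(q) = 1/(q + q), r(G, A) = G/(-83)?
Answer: 1846579/166 ≈ 11124.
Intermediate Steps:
r(G, A) = -G/83 (r(G, A) = G*(-1/83) = -G/83)
w(q) = 1/(2*q)
R = -119/2 (R = -7*((½)/1 + 8) = -7*((½)*1 + 8) = -7*(½ + 8) = -7*17/2 = -119/2 ≈ -59.500)
L(s, t) = -119*s/2
-(L(187, 76) + r(-210, -98)) = -(-119/2*187 - 1/83*(-210)) = -(-22253/2 + 210/83) = -1*(-1846579/166) = 1846579/166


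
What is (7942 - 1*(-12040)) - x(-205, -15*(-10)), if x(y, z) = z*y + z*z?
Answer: 28232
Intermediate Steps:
x(y, z) = z² + y*z (x(y, z) = y*z + z² = z² + y*z)
(7942 - 1*(-12040)) - x(-205, -15*(-10)) = (7942 - 1*(-12040)) - (-15*(-10))*(-205 - 15*(-10)) = (7942 + 12040) - 150*(-205 + 150) = 19982 - 150*(-55) = 19982 - 1*(-8250) = 19982 + 8250 = 28232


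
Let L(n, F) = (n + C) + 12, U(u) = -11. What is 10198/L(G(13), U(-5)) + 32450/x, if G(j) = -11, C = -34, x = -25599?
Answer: -87376484/281589 ≈ -310.30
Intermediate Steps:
L(n, F) = -22 + n (L(n, F) = (n - 34) + 12 = (-34 + n) + 12 = -22 + n)
10198/L(G(13), U(-5)) + 32450/x = 10198/(-22 - 11) + 32450/(-25599) = 10198/(-33) + 32450*(-1/25599) = 10198*(-1/33) - 32450/25599 = -10198/33 - 32450/25599 = -87376484/281589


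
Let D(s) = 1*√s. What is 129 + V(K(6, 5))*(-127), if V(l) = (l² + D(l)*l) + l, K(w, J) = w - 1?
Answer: -3681 - 635*√5 ≈ -5100.9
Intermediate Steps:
D(s) = √s
K(w, J) = -1 + w
V(l) = l + l² + l^(3/2) (V(l) = (l² + √l*l) + l = (l² + l^(3/2)) + l = l + l² + l^(3/2))
129 + V(K(6, 5))*(-127) = 129 + ((-1 + 6)*(1 + (-1 + 6) + √(-1 + 6)))*(-127) = 129 + (5*(1 + 5 + √5))*(-127) = 129 + (5*(6 + √5))*(-127) = 129 + (30 + 5*√5)*(-127) = 129 + (-3810 - 635*√5) = -3681 - 635*√5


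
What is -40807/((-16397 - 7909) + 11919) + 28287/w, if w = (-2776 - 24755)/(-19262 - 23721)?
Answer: 239079091688/5413119 ≈ 44167.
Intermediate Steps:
w = 27531/42983 (w = -27531/(-42983) = -27531*(-1/42983) = 27531/42983 ≈ 0.64051)
-40807/((-16397 - 7909) + 11919) + 28287/w = -40807/((-16397 - 7909) + 11919) + 28287/(27531/42983) = -40807/(-24306 + 11919) + 28287*(42983/27531) = -40807/(-12387) + 19299367/437 = -40807*(-1/12387) + 19299367/437 = 40807/12387 + 19299367/437 = 239079091688/5413119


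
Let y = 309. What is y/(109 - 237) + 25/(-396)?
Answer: -31391/12672 ≈ -2.4772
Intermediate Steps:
y/(109 - 237) + 25/(-396) = 309/(109 - 237) + 25/(-396) = 309/(-128) + 25*(-1/396) = 309*(-1/128) - 25/396 = -309/128 - 25/396 = -31391/12672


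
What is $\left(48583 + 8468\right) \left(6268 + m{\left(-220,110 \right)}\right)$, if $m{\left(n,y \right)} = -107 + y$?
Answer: $357766821$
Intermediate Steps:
$\left(48583 + 8468\right) \left(6268 + m{\left(-220,110 \right)}\right) = \left(48583 + 8468\right) \left(6268 + \left(-107 + 110\right)\right) = 57051 \left(6268 + 3\right) = 57051 \cdot 6271 = 357766821$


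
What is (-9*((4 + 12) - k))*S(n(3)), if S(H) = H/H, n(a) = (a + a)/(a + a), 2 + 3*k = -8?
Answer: -174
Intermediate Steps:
k = -10/3 (k = -⅔ + (⅓)*(-8) = -⅔ - 8/3 = -10/3 ≈ -3.3333)
n(a) = 1 (n(a) = (2*a)/((2*a)) = (2*a)*(1/(2*a)) = 1)
S(H) = 1
(-9*((4 + 12) - k))*S(n(3)) = -9*((4 + 12) - 1*(-10/3))*1 = -9*(16 + 10/3)*1 = -9*58/3*1 = -174*1 = -174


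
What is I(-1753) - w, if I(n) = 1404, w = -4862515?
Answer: 4863919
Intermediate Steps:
I(-1753) - w = 1404 - 1*(-4862515) = 1404 + 4862515 = 4863919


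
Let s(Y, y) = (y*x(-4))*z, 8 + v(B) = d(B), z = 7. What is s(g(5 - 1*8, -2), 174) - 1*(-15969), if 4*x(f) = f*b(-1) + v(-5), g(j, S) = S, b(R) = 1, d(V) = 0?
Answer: 12315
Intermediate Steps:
v(B) = -8 (v(B) = -8 + 0 = -8)
x(f) = -2 + f/4 (x(f) = (f*1 - 8)/4 = (f - 8)/4 = (-8 + f)/4 = -2 + f/4)
s(Y, y) = -21*y (s(Y, y) = (y*(-2 + (¼)*(-4)))*7 = (y*(-2 - 1))*7 = (y*(-3))*7 = -3*y*7 = -21*y)
s(g(5 - 1*8, -2), 174) - 1*(-15969) = -21*174 - 1*(-15969) = -3654 + 15969 = 12315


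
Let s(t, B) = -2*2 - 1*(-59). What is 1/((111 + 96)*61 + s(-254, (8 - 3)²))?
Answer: 1/12682 ≈ 7.8852e-5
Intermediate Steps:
s(t, B) = 55 (s(t, B) = -4 + 59 = 55)
1/((111 + 96)*61 + s(-254, (8 - 3)²)) = 1/((111 + 96)*61 + 55) = 1/(207*61 + 55) = 1/(12627 + 55) = 1/12682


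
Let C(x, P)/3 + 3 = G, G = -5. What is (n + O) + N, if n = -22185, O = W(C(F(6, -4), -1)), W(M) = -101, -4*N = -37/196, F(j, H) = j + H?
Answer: -17472187/784 ≈ -22286.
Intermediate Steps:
F(j, H) = H + j
N = 37/784 (N = -(-37)/(4*196) = -¼*(-37/196) = 37/784 ≈ 0.047194)
C(x, P) = -24 (C(x, P) = -9 + 3*(-5) = -9 - 15 = -24)
O = -101
(n + O) + N = (-22185 - 101) + 37/784 = -22286 + 37/784 = -17472187/784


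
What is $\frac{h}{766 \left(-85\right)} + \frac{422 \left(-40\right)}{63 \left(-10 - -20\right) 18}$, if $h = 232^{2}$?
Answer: $- \frac{42735524}{18458685} \approx -2.3152$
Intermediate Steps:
$h = 53824$
$\frac{h}{766 \left(-85\right)} + \frac{422 \left(-40\right)}{63 \left(-10 - -20\right) 18} = \frac{53824}{766 \left(-85\right)} + \frac{422 \left(-40\right)}{63 \left(-10 - -20\right) 18} = \frac{53824}{-65110} - \frac{16880}{63 \left(-10 + 20\right) 18} = 53824 \left(- \frac{1}{65110}\right) - \frac{16880}{63 \cdot 10 \cdot 18} = - \frac{26912}{32555} - \frac{16880}{630 \cdot 18} = - \frac{26912}{32555} - \frac{16880}{11340} = - \frac{26912}{32555} - \frac{844}{567} = - \frac{42735524}{18458685}$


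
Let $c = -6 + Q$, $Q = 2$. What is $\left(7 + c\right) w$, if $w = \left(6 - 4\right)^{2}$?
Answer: $12$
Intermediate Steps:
$c = -4$ ($c = -6 + 2 = -4$)
$w = 4$ ($w = 2^{2} = 4$)
$\left(7 + c\right) w = \left(7 - 4\right) 4 = 3 \cdot 4 = 12$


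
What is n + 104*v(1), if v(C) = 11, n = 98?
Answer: 1242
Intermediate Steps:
n + 104*v(1) = 98 + 104*11 = 98 + 1144 = 1242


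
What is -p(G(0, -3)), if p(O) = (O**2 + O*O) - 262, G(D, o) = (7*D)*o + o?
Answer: 244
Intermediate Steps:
G(D, o) = o + 7*D*o (G(D, o) = 7*D*o + o = o + 7*D*o)
p(O) = -262 + 2*O**2 (p(O) = (O**2 + O**2) - 262 = 2*O**2 - 262 = -262 + 2*O**2)
-p(G(0, -3)) = -(-262 + 2*(-3*(1 + 7*0))**2) = -(-262 + 2*(-3*(1 + 0))**2) = -(-262 + 2*(-3*1)**2) = -(-262 + 2*(-3)**2) = -(-262 + 2*9) = -(-262 + 18) = -1*(-244) = 244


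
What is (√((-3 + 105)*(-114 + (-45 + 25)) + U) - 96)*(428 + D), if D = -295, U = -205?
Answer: -12768 + 133*I*√13873 ≈ -12768.0 + 15665.0*I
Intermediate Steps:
(√((-3 + 105)*(-114 + (-45 + 25)) + U) - 96)*(428 + D) = (√((-3 + 105)*(-114 + (-45 + 25)) - 205) - 96)*(428 - 295) = (√(102*(-114 - 20) - 205) - 96)*133 = (√(102*(-134) - 205) - 96)*133 = (√(-13668 - 205) - 96)*133 = (√(-13873) - 96)*133 = (I*√13873 - 96)*133 = (-96 + I*√13873)*133 = -12768 + 133*I*√13873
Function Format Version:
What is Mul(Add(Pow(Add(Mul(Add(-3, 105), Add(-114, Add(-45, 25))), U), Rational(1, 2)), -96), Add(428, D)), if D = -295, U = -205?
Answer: Add(-12768, Mul(133, I, Pow(13873, Rational(1, 2)))) ≈ Add(-12768., Mul(15665., I))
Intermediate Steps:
Mul(Add(Pow(Add(Mul(Add(-3, 105), Add(-114, Add(-45, 25))), U), Rational(1, 2)), -96), Add(428, D)) = Mul(Add(Pow(Add(Mul(Add(-3, 105), Add(-114, Add(-45, 25))), -205), Rational(1, 2)), -96), Add(428, -295)) = Mul(Add(Pow(Add(Mul(102, Add(-114, -20)), -205), Rational(1, 2)), -96), 133) = Mul(Add(Pow(Add(Mul(102, -134), -205), Rational(1, 2)), -96), 133) = Mul(Add(Pow(Add(-13668, -205), Rational(1, 2)), -96), 133) = Mul(Add(Pow(-13873, Rational(1, 2)), -96), 133) = Mul(Add(Mul(I, Pow(13873, Rational(1, 2))), -96), 133) = Mul(Add(-96, Mul(I, Pow(13873, Rational(1, 2)))), 133) = Add(-12768, Mul(133, I, Pow(13873, Rational(1, 2))))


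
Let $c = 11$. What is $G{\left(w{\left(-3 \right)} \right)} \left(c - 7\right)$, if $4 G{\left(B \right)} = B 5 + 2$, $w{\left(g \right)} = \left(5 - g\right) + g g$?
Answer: $87$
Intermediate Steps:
$w{\left(g \right)} = 5 + g^{2} - g$ ($w{\left(g \right)} = \left(5 - g\right) + g^{2} = 5 + g^{2} - g$)
$G{\left(B \right)} = \frac{1}{2} + \frac{5 B}{4}$ ($G{\left(B \right)} = \frac{B 5 + 2}{4} = \frac{5 B + 2}{4} = \frac{2 + 5 B}{4} = \frac{1}{2} + \frac{5 B}{4}$)
$G{\left(w{\left(-3 \right)} \right)} \left(c - 7\right) = \left(\frac{1}{2} + \frac{5 \left(5 + \left(-3\right)^{2} - -3\right)}{4}\right) \left(11 - 7\right) = \left(\frac{1}{2} + \frac{5 \left(5 + 9 + 3\right)}{4}\right) 4 = \left(\frac{1}{2} + \frac{5}{4} \cdot 17\right) 4 = \left(\frac{1}{2} + \frac{85}{4}\right) 4 = \frac{87}{4} \cdot 4 = 87$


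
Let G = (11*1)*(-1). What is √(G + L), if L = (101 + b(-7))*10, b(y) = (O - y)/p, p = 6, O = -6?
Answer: √9006/3 ≈ 31.633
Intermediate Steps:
G = -11 (G = 11*(-1) = -11)
b(y) = -1 - y/6 (b(y) = (-6 - y)/6 = (-6 - y)*(⅙) = -1 - y/6)
L = 3035/3 (L = (101 + (-1 - ⅙*(-7)))*10 = (101 + (-1 + 7/6))*10 = (101 + ⅙)*10 = (607/6)*10 = 3035/3 ≈ 1011.7)
√(G + L) = √(-11 + 3035/3) = √(3002/3) = √9006/3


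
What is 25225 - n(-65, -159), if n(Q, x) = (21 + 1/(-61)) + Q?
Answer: 1541410/61 ≈ 25269.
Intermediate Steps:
n(Q, x) = 1280/61 + Q (n(Q, x) = (21 - 1/61) + Q = 1280/61 + Q)
25225 - n(-65, -159) = 25225 - (1280/61 - 65) = 25225 - 1*(-2685/61) = 25225 + 2685/61 = 1541410/61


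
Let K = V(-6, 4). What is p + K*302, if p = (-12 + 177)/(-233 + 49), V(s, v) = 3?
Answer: 166539/184 ≈ 905.10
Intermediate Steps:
K = 3
p = -165/184 (p = 165/(-184) = 165*(-1/184) = -165/184 ≈ -0.89674)
p + K*302 = -165/184 + 3*302 = -165/184 + 906 = 166539/184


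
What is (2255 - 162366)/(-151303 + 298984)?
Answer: -160111/147681 ≈ -1.0842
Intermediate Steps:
(2255 - 162366)/(-151303 + 298984) = -160111/147681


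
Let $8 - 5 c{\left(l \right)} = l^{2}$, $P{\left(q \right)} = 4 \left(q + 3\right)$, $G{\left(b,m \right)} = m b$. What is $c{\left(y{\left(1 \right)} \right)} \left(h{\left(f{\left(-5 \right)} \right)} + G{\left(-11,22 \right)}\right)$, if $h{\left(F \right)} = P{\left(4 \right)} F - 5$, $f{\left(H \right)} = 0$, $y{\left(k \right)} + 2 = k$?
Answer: $- \frac{1729}{5} \approx -345.8$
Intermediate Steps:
$y{\left(k \right)} = -2 + k$
$G{\left(b,m \right)} = b m$
$P{\left(q \right)} = 12 + 4 q$ ($P{\left(q \right)} = 4 \left(3 + q\right) = 12 + 4 q$)
$h{\left(F \right)} = -5 + 28 F$ ($h{\left(F \right)} = \left(12 + 4 \cdot 4\right) F - 5 = \left(12 + 16\right) F - 5 = 28 F - 5 = -5 + 28 F$)
$c{\left(l \right)} = \frac{8}{5} - \frac{l^{2}}{5}$
$c{\left(y{\left(1 \right)} \right)} \left(h{\left(f{\left(-5 \right)} \right)} + G{\left(-11,22 \right)}\right) = \left(\frac{8}{5} - \frac{\left(-2 + 1\right)^{2}}{5}\right) \left(\left(-5 + 28 \cdot 0\right) - 242\right) = \left(\frac{8}{5} - \frac{\left(-1\right)^{2}}{5}\right) \left(\left(-5 + 0\right) - 242\right) = \left(\frac{8}{5} - \frac{1}{5}\right) \left(-5 - 242\right) = \left(\frac{8}{5} - \frac{1}{5}\right) \left(-247\right) = \frac{7}{5} \left(-247\right) = - \frac{1729}{5}$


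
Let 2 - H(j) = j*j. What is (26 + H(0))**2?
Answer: 784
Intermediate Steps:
H(j) = 2 - j**2 (H(j) = 2 - j*j = 2 - j**2)
(26 + H(0))**2 = (26 + (2 - 1*0**2))**2 = (26 + (2 - 1*0))**2 = (26 + (2 + 0))**2 = (26 + 2)**2 = 28**2 = 784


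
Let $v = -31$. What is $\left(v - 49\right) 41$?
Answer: $-3280$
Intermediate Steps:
$\left(v - 49\right) 41 = \left(-31 - 49\right) 41 = \left(-80\right) 41 = -3280$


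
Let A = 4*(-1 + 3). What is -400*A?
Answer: -3200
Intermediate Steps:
A = 8 (A = 4*2 = 8)
-400*A = -400*8 = -1*3200 = -3200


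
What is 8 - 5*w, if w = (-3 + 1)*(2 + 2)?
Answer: 48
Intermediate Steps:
w = -8 (w = -2*4 = -8)
8 - 5*w = 8 - 5*(-8) = 8 + 40 = 48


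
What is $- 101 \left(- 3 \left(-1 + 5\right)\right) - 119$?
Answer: $1093$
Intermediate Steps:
$- 101 \left(- 3 \left(-1 + 5\right)\right) - 119 = - 101 \left(\left(-3\right) 4\right) - 119 = \left(-101\right) \left(-12\right) - 119 = 1212 - 119 = 1093$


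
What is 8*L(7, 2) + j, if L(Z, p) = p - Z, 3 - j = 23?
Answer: -60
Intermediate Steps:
j = -20 (j = 3 - 1*23 = 3 - 23 = -20)
8*L(7, 2) + j = 8*(2 - 1*7) - 20 = 8*(2 - 7) - 20 = 8*(-5) - 20 = -40 - 20 = -60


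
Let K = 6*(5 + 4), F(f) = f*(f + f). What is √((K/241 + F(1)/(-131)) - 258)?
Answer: I*√256947718546/31571 ≈ 16.056*I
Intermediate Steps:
F(f) = 2*f² (F(f) = f*(2*f) = 2*f²)
K = 54 (K = 6*9 = 54)
√((K/241 + F(1)/(-131)) - 258) = √((54/241 + (2*1²)/(-131)) - 258) = √((54*(1/241) + (2*1)*(-1/131)) - 258) = √((54/241 + 2*(-1/131)) - 258) = √((54/241 - 2/131) - 258) = √(6592/31571 - 258) = √(-8138726/31571) = I*√256947718546/31571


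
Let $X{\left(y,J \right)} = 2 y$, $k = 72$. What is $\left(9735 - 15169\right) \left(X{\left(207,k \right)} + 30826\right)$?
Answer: $-169758160$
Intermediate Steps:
$\left(9735 - 15169\right) \left(X{\left(207,k \right)} + 30826\right) = \left(9735 - 15169\right) \left(2 \cdot 207 + 30826\right) = - 5434 \left(414 + 30826\right) = \left(-5434\right) 31240 = -169758160$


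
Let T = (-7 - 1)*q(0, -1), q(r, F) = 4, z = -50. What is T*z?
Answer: 1600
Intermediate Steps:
T = -32 (T = (-7 - 1)*4 = -8*4 = -32)
T*z = -32*(-50) = 1600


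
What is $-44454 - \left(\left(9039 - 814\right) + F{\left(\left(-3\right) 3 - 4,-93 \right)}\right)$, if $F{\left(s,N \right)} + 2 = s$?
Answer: $-52664$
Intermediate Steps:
$F{\left(s,N \right)} = -2 + s$
$-44454 - \left(\left(9039 - 814\right) + F{\left(\left(-3\right) 3 - 4,-93 \right)}\right) = -44454 - \left(\left(9039 - 814\right) - 15\right) = -44454 - \left(8225 - 15\right) = -44454 - 8210 = -52664$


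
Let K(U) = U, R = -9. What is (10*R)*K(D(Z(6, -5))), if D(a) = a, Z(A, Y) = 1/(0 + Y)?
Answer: 18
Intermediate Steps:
Z(A, Y) = 1/Y
(10*R)*K(D(Z(6, -5))) = (10*(-9))/(-5) = -90*(-1/5) = 18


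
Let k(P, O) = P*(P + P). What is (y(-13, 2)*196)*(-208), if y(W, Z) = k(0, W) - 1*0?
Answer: 0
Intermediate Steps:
k(P, O) = 2*P² (k(P, O) = P*(2*P) = 2*P²)
y(W, Z) = 0 (y(W, Z) = 2*0² - 1*0 = 2*0 + 0 = 0 + 0 = 0)
(y(-13, 2)*196)*(-208) = (0*196)*(-208) = 0*(-208) = 0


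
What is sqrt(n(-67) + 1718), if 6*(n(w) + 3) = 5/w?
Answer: 5*sqrt(11085954)/402 ≈ 41.412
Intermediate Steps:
n(w) = -3 + 5/(6*w) (n(w) = -3 + (5/w)/6 = -3 + 5/(6*w))
sqrt(n(-67) + 1718) = sqrt((-3 + (5/6)/(-67)) + 1718) = sqrt((-3 + (5/6)*(-1/67)) + 1718) = sqrt((-3 - 5/402) + 1718) = sqrt(-1211/402 + 1718) = sqrt(689425/402) = 5*sqrt(11085954)/402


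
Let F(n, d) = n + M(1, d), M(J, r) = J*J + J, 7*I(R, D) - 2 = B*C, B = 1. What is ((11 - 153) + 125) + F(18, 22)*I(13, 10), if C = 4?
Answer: ⅐ ≈ 0.14286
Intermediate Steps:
I(R, D) = 6/7 (I(R, D) = 2/7 + (1*4)/7 = 2/7 + (⅐)*4 = 2/7 + 4/7 = 6/7)
M(J, r) = J + J² (M(J, r) = J² + J = J + J²)
F(n, d) = 2 + n (F(n, d) = n + 1*(1 + 1) = n + 1*2 = n + 2 = 2 + n)
((11 - 153) + 125) + F(18, 22)*I(13, 10) = ((11 - 153) + 125) + (2 + 18)*(6/7) = (-142 + 125) + 20*(6/7) = -17 + 120/7 = ⅐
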